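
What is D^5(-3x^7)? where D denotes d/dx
- 7560 x^{2}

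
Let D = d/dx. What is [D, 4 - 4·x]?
-4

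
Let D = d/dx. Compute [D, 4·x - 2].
4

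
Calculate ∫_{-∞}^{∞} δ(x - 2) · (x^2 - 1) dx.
3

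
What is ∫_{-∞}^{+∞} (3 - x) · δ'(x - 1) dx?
1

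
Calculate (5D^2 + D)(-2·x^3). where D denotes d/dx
6 x \left(- x - 10\right)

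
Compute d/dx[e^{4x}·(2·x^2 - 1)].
4 \left(2 x^{2} + x - 1\right) e^{4 x}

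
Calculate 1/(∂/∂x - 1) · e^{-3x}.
- \frac{e^{- 3 x}}{4}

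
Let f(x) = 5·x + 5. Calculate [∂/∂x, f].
5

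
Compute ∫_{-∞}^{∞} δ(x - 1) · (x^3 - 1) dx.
0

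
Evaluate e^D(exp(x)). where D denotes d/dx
e^{x + 1}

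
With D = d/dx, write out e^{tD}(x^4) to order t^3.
x \left(4 t^{3} + 6 t^{2} x + 4 t x^{2} + x^{3}\right)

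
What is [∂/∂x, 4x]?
4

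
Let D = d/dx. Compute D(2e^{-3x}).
- 6 e^{- 3 x}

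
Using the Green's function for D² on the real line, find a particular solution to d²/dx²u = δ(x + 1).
\frac{|x + 1|}{2}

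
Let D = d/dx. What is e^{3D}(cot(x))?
\cot{\left(x + 3 \right)}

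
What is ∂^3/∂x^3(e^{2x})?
8 e^{2 x}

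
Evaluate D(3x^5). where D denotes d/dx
15 x^{4}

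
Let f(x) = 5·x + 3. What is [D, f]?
5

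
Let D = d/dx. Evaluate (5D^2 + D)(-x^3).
3 x \left(- x - 10\right)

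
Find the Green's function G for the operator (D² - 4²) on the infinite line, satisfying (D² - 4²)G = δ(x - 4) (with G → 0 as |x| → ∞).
-\frac{e^{-4|x - 4|}}{8}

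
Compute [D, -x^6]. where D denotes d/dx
- 6 x^{5}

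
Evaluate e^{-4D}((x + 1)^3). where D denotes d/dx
x^{3} - 9 x^{2} + 27 x - 27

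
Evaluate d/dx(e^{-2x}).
- 2 e^{- 2 x}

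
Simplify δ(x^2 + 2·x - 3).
\frac{\delta(x - 1) + \delta(x + 3)}{4}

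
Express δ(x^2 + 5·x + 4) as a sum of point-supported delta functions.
\frac{\delta(x + 4) + \delta(x + 1)}{3}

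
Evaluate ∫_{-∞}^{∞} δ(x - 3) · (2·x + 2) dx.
8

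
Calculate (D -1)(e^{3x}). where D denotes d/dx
2 e^{3 x}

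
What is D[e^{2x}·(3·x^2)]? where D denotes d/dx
6 x \left(x + 1\right) e^{2 x}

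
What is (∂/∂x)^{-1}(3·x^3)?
\frac{3 x^{4}}{4}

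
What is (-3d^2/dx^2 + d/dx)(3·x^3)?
9 x \left(x - 6\right)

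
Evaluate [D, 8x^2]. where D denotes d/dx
16 x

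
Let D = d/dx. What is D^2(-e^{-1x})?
- e^{- x}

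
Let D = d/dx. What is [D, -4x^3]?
- 12 x^{2}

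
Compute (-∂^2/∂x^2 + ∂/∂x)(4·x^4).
16 x^{2} \left(x - 3\right)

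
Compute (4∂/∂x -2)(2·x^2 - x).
- 4 x^{2} + 18 x - 4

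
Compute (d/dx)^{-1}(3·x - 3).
\frac{3 x^{2}}{2} - 3 x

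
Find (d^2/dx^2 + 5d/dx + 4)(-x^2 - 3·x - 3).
- 4 x^{2} - 22 x - 29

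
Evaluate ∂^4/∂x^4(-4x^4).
-96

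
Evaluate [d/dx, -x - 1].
-1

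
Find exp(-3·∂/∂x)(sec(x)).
\sec{\left(x - 3 \right)}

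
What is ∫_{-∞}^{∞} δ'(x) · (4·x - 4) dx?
-4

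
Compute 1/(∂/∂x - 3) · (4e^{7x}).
e^{7 x}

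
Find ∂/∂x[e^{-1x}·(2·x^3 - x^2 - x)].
\left(- 2 x^{3} + 7 x^{2} - x - 1\right) e^{- x}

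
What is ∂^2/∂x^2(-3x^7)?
- 126 x^{5}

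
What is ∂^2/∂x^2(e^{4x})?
16 e^{4 x}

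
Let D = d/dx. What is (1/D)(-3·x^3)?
- \frac{3 x^{4}}{4}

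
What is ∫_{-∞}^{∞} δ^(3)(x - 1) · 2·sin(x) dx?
2 \cos{\left(1 \right)}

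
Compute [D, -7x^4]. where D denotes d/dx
- 28 x^{3}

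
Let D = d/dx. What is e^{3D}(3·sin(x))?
3 \sin{\left(x + 3 \right)}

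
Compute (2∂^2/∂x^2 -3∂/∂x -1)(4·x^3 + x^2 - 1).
- 4 x^{3} - 37 x^{2} + 42 x + 5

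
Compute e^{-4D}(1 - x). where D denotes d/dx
5 - x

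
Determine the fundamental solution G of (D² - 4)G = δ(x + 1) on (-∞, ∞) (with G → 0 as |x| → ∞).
-\frac{e^{-2|x + 1|}}{4}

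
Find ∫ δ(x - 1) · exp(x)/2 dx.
\frac{e}{2}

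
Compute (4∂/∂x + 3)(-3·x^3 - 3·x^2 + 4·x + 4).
- 9 x^{3} - 45 x^{2} - 12 x + 28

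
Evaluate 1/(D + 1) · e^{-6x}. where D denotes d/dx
- \frac{e^{- 6 x}}{5}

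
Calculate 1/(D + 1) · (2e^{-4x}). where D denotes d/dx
- \frac{2 e^{- 4 x}}{3}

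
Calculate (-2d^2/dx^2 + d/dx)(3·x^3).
9 x \left(x - 4\right)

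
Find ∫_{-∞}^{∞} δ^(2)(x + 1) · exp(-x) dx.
e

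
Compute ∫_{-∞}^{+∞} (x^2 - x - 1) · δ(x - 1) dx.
-1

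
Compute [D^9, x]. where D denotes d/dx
9D^{8}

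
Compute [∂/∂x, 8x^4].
32 x^{3}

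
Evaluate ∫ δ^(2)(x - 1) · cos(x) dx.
- \cos{\left(1 \right)}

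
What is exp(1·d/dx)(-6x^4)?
- 6 x^{4} - 24 x^{3} - 36 x^{2} - 24 x - 6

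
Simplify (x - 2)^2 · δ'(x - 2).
0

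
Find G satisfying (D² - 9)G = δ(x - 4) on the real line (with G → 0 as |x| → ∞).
-\frac{e^{-3|x - 4|}}{6}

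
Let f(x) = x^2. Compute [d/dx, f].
2 x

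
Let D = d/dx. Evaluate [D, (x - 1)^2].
2 x - 2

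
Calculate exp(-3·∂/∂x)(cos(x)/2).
\frac{\cos{\left(x - 3 \right)}}{2}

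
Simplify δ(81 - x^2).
\frac{\delta(x - 9) + \delta(x + 9)}{18}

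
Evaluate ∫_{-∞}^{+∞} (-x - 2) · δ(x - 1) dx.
-3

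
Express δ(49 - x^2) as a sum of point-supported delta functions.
\frac{\delta(x - 7) + \delta(x + 7)}{14}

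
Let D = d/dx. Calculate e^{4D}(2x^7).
2 x^{7} + 56 x^{6} + 672 x^{5} + 4480 x^{4} + 17920 x^{3} + 43008 x^{2} + 57344 x + 32768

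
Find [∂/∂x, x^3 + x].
3 x^{2} + 1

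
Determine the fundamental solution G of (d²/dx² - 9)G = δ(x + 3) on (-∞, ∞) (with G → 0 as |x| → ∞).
-\frac{e^{-3|x + 3|}}{6}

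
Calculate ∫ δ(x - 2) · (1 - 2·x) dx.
-3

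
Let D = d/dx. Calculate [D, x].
1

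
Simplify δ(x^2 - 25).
\frac{\delta(x - 5) + \delta(x + 5)}{10}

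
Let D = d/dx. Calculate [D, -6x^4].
- 24 x^{3}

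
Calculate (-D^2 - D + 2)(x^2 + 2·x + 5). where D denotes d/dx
2 x^{2} + 2 x + 6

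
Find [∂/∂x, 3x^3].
9 x^{2}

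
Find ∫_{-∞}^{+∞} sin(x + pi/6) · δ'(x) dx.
- \frac{\sqrt{3}}{2}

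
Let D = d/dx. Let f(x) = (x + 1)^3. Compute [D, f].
3 \left(x + 1\right)^{2}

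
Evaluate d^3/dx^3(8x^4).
192 x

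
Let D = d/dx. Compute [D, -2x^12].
- 24 x^{11}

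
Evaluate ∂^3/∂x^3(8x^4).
192 x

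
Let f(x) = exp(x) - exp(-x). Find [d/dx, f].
2 \cosh{\left(x \right)}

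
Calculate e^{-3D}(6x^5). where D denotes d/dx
6 x^{5} - 90 x^{4} + 540 x^{3} - 1620 x^{2} + 2430 x - 1458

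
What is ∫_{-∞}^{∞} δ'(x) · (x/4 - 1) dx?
- \frac{1}{4}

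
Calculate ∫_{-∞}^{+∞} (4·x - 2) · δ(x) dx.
-2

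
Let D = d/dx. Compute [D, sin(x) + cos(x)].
- \sin{\left(x \right)} + \cos{\left(x \right)}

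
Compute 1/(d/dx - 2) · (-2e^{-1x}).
\frac{2 e^{- x}}{3}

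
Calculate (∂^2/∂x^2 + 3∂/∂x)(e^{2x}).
10 e^{2 x}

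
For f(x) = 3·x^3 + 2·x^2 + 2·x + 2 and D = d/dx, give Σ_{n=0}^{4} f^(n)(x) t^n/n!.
3 t^{3} + t^{2} \left(9 x + 2\right) + t \left(9 x^{2} + 4 x + 2\right) + 3 x^{3} + 2 x^{2} + 2 x + 2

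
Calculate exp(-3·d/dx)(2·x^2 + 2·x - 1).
2 x^{2} - 10 x + 11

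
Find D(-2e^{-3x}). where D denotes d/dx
6 e^{- 3 x}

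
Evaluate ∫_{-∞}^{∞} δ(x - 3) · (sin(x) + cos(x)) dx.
\cos{\left(3 \right)} + \sin{\left(3 \right)}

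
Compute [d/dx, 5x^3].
15 x^{2}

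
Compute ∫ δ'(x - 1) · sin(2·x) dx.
- 2 \cos{\left(2 \right)}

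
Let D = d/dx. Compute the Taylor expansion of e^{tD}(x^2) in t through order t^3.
t^{2} + 2 t x + x^{2}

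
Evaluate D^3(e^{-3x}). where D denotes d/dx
- 27 e^{- 3 x}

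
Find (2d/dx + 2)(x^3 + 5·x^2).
2 x \left(x^{2} + 8 x + 10\right)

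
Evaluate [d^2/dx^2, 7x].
14\frac{d}{dx}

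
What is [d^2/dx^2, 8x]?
16\frac{d}{dx}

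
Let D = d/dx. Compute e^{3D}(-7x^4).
- 7 x^{4} - 84 x^{3} - 378 x^{2} - 756 x - 567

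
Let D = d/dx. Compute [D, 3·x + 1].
3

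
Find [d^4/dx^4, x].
4\frac{d^{3}}{dx^{3}}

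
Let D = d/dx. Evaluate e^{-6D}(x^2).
x^{2} - 12 x + 36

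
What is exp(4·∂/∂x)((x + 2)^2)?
x^{2} + 12 x + 36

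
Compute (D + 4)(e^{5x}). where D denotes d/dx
9 e^{5 x}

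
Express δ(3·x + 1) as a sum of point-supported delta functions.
\frac{\delta(x + 1/3)}{3}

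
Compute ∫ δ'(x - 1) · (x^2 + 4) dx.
-2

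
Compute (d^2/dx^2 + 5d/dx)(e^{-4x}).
- 4 e^{- 4 x}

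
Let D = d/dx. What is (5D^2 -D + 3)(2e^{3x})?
90 e^{3 x}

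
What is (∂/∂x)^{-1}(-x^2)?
- \frac{x^{3}}{3}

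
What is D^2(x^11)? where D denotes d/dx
110 x^{9}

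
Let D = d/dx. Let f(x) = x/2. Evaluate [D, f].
\frac{1}{2}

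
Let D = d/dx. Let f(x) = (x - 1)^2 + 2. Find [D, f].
2 x - 2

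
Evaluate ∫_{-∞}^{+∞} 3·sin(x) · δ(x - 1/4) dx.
3 \sin{\left(\frac{1}{4} \right)}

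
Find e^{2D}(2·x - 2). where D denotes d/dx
2 x + 2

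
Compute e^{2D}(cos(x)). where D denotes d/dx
\cos{\left(x + 2 \right)}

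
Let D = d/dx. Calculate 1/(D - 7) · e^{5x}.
- \frac{e^{5 x}}{2}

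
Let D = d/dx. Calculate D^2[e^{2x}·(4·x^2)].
\left(16 x^{2} + 32 x + 8\right) e^{2 x}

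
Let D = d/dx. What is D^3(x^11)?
990 x^{8}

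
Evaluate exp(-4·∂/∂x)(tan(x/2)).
\tan{\left(\frac{x}{2} - 2 \right)}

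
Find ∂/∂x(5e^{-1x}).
- 5 e^{- x}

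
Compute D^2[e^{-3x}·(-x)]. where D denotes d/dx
3 \left(2 - 3 x\right) e^{- 3 x}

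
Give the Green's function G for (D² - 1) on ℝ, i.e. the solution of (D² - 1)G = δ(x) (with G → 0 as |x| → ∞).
-\frac{e^{-|x|}}{2}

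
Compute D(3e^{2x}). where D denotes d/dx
6 e^{2 x}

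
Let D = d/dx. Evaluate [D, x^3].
3 x^{2}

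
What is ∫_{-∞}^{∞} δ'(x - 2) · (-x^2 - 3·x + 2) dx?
7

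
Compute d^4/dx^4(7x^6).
2520 x^{2}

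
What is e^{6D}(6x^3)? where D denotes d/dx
6 x^{3} + 108 x^{2} + 648 x + 1296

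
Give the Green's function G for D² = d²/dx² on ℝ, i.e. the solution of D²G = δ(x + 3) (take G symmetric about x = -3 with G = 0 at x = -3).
\frac{|x + 3|}{2}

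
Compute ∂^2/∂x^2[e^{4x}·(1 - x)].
\left(8 - 16 x\right) e^{4 x}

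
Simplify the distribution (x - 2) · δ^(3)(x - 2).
-3\delta^{(2)}(x - 2)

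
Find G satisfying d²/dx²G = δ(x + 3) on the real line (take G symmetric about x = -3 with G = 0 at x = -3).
\frac{|x + 3|}{2}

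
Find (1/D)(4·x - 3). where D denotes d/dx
2 x^{2} - 3 x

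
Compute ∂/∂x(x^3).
3 x^{2}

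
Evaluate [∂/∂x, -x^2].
- 2 x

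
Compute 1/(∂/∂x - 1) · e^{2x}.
e^{2 x}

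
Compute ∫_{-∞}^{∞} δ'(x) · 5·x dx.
-5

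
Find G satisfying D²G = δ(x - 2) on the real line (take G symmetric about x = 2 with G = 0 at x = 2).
\frac{|x - 2|}{2}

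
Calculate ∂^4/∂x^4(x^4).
24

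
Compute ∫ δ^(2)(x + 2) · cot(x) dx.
- \frac{2 \cot{\left(2 \right)}}{\sin^{2}{\left(2 \right)}}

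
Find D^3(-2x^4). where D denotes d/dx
- 48 x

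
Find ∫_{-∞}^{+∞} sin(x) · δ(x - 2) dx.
\sin{\left(2 \right)}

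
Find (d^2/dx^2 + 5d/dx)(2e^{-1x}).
- 8 e^{- x}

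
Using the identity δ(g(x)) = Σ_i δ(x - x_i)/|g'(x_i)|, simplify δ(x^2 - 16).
\frac{\delta(x - 4) + \delta(x + 4)}{8}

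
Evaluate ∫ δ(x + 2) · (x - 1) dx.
-3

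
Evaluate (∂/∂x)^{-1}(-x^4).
- \frac{x^{5}}{5}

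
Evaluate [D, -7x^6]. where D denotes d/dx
- 42 x^{5}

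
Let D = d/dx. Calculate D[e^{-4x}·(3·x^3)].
x^{2} \left(9 - 12 x\right) e^{- 4 x}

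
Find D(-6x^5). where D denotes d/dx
- 30 x^{4}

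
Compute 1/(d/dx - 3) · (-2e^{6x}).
- \frac{2 e^{6 x}}{3}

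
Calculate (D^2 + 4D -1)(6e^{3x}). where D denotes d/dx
120 e^{3 x}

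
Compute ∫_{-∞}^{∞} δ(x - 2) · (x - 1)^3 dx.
1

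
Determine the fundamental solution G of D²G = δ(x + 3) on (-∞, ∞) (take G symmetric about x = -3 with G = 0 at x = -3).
\frac{|x + 3|}{2}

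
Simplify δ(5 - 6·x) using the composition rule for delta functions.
\frac{\delta(x - 5/6)}{6}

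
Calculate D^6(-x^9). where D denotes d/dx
- 60480 x^{3}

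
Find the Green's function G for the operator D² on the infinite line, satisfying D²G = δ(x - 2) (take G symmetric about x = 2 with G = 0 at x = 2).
\frac{|x - 2|}{2}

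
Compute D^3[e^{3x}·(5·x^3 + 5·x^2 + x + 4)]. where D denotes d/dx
\left(135 x^{3} + 540 x^{2} + 567 x + 255\right) e^{3 x}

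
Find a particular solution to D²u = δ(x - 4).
\frac{|x - 4|}{2}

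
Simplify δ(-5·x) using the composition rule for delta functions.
\frac{\delta(x)}{5}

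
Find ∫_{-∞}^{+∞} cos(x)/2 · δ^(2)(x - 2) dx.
- \frac{\cos{\left(2 \right)}}{2}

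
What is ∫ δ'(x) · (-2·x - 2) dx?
2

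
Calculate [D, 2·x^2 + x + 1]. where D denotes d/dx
4 x + 1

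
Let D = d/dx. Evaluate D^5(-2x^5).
-240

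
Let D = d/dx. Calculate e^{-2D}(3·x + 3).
3 x - 3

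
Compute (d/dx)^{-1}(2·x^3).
\frac{x^{4}}{2}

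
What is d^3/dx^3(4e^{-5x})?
- 500 e^{- 5 x}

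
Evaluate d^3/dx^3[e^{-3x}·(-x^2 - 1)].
9 \left(3 x^{2} - 6 x + 5\right) e^{- 3 x}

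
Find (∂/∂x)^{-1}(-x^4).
- \frac{x^{5}}{5}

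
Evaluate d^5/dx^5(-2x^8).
- 13440 x^{3}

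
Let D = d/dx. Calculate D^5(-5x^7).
- 12600 x^{2}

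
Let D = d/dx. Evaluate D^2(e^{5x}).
25 e^{5 x}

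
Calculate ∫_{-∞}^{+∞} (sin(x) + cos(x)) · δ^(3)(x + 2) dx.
\cos{\left(2 \right)} + \sin{\left(2 \right)}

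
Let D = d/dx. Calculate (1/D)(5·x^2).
\frac{5 x^{3}}{3}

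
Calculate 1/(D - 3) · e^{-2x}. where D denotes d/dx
- \frac{e^{- 2 x}}{5}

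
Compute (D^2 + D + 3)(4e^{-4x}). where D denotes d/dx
60 e^{- 4 x}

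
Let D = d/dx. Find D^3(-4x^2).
0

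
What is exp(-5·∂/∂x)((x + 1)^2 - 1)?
x^{2} - 8 x + 15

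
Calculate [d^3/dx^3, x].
3\frac{d^{2}}{dx^{2}}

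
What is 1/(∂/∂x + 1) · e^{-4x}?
- \frac{e^{- 4 x}}{3}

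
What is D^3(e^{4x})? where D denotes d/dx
64 e^{4 x}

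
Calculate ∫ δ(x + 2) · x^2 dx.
4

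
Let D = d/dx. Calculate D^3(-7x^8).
- 2352 x^{5}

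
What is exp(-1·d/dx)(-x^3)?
- x^{3} + 3 x^{2} - 3 x + 1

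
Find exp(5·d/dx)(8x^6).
8 x^{6} + 240 x^{5} + 3000 x^{4} + 20000 x^{3} + 75000 x^{2} + 150000 x + 125000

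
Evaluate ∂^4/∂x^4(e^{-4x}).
256 e^{- 4 x}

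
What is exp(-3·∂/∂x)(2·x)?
2 x - 6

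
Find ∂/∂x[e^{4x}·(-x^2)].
2 x \left(- 2 x - 1\right) e^{4 x}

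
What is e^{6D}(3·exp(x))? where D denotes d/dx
3 e^{x + 6}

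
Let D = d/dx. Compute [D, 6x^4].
24 x^{3}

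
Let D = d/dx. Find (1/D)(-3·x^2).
- x^{3}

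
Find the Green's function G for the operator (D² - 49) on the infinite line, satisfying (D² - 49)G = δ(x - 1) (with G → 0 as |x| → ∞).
-\frac{e^{-7|x - 1|}}{14}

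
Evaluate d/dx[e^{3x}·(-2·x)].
\left(- 6 x - 2\right) e^{3 x}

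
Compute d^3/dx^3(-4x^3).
-24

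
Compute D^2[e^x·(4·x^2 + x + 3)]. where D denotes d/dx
\left(4 x^{2} + 17 x + 13\right) e^{x}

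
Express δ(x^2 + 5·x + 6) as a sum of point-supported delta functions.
\frac{\delta(x + 2) + \delta(x + 3)}{1}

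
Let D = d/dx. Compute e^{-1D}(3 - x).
4 - x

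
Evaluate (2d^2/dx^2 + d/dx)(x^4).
4 x^{2} \left(x + 6\right)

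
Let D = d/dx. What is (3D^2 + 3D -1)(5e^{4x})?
295 e^{4 x}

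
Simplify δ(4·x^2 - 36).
\frac{\delta(x - 3) + \delta(x + 3)}{24}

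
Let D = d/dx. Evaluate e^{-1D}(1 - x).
2 - x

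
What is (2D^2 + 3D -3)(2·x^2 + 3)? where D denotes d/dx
- 6 x^{2} + 12 x - 1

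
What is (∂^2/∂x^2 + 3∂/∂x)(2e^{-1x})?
- 4 e^{- x}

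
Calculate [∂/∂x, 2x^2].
4 x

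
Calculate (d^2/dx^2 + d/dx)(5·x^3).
15 x \left(x + 2\right)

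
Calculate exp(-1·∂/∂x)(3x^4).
3 x^{4} - 12 x^{3} + 18 x^{2} - 12 x + 3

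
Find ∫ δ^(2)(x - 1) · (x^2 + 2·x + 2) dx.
2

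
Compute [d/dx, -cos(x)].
\sin{\left(x \right)}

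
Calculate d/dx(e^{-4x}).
- 4 e^{- 4 x}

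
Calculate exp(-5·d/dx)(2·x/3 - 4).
\frac{2 x}{3} - \frac{22}{3}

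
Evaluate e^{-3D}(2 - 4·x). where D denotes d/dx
14 - 4 x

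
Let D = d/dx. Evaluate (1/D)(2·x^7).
\frac{x^{8}}{4}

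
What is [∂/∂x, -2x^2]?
- 4 x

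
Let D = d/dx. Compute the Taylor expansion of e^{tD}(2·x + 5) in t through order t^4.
2 t + 2 x + 5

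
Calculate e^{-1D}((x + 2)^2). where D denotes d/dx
x^{2} + 2 x + 1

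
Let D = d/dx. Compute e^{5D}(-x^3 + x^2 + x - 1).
- x^{3} - 14 x^{2} - 64 x - 96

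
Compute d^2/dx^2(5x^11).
550 x^{9}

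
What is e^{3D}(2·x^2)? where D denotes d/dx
2 x^{2} + 12 x + 18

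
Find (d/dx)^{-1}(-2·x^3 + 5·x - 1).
- \frac{x^{4}}{2} + \frac{5 x^{2}}{2} - x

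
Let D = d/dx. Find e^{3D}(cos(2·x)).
\cos{\left(2 x + 6 \right)}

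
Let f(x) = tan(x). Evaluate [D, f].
\frac{1}{\cos^{2}{\left(x \right)}}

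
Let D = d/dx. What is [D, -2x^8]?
- 16 x^{7}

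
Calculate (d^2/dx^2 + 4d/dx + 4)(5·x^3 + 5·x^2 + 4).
20 x^{3} + 80 x^{2} + 70 x + 26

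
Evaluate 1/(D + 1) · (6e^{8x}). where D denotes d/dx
\frac{2 e^{8 x}}{3}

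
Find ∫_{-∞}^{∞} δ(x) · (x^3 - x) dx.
0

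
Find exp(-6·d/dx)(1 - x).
7 - x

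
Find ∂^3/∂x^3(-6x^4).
- 144 x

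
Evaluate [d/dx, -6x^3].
- 18 x^{2}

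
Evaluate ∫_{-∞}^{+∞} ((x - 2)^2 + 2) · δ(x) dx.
6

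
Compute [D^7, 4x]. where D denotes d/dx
28D^{6}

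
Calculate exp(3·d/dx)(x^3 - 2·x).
x^{3} + 9 x^{2} + 25 x + 21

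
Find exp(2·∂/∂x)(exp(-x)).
e^{- x - 2}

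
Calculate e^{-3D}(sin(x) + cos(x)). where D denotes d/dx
\sqrt{2} \cos{\left(- x + \frac{\pi}{4} + 3 \right)}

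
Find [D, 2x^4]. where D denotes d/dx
8 x^{3}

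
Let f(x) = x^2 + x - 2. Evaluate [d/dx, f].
2 x + 1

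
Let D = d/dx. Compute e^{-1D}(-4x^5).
- 4 x^{5} + 20 x^{4} - 40 x^{3} + 40 x^{2} - 20 x + 4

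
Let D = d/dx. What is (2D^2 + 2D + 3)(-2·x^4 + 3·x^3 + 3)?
- 6 x^{4} - 7 x^{3} - 30 x^{2} + 36 x + 9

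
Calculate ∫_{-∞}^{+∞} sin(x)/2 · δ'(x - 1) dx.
- \frac{\cos{\left(1 \right)}}{2}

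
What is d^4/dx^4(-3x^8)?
- 5040 x^{4}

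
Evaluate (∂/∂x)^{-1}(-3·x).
- \frac{3 x^{2}}{2}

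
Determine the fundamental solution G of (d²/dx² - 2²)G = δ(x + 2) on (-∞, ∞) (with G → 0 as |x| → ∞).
-\frac{e^{-2|x + 2|}}{4}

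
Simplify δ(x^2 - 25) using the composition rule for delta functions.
\frac{\delta(x + 5) + \delta(x - 5)}{10}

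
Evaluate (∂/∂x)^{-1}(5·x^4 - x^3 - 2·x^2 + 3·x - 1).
x^{5} - \frac{x^{4}}{4} - \frac{2 x^{3}}{3} + \frac{3 x^{2}}{2} - x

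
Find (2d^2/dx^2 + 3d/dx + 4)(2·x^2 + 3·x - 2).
8 x^{2} + 24 x + 9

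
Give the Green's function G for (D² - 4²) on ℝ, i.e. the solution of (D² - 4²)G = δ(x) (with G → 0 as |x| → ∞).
-\frac{e^{-4|x|}}{8}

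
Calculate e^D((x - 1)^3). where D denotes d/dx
x^{3}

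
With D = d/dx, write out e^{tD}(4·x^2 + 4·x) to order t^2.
4 t^{2} + 4 t \left(2 x + 1\right) + 4 x^{2} + 4 x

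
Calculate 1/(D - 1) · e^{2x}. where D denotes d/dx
e^{2 x}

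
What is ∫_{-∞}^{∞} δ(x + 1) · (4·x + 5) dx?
1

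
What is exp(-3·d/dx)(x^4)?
x^{4} - 12 x^{3} + 54 x^{2} - 108 x + 81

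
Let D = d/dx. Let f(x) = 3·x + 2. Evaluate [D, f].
3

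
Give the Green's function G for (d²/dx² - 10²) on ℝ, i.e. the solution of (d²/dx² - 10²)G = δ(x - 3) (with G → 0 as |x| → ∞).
-\frac{e^{-10|x - 3|}}{20}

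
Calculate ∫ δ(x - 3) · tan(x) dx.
\tan{\left(3 \right)}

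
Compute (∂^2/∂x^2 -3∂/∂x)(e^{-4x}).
28 e^{- 4 x}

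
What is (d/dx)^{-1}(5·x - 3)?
\frac{5 x^{2}}{2} - 3 x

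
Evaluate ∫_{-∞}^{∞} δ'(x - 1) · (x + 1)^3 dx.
-12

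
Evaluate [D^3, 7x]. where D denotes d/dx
21D^{2}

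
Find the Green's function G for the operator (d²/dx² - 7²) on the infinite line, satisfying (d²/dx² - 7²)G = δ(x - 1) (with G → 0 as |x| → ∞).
-\frac{e^{-7|x - 1|}}{14}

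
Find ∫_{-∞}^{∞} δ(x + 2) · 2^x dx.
\frac{1}{4}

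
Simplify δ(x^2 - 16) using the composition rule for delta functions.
\frac{\delta(x - 4) + \delta(x + 4)}{8}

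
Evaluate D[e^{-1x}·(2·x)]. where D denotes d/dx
2 \left(1 - x\right) e^{- x}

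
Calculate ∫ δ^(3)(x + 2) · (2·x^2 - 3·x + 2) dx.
0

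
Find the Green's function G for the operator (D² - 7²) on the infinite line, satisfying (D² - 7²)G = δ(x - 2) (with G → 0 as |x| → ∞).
-\frac{e^{-7|x - 2|}}{14}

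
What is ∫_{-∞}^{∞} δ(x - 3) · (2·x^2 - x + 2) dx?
17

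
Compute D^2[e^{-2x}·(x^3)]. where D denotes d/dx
2 x \left(2 x^{2} - 6 x + 3\right) e^{- 2 x}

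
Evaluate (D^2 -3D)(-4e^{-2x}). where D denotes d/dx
- 40 e^{- 2 x}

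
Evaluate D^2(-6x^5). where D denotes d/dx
- 120 x^{3}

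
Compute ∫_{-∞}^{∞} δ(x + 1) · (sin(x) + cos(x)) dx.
- \sin{\left(1 \right)} + \cos{\left(1 \right)}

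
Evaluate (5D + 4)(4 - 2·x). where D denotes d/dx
6 - 8 x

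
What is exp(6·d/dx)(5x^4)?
5 x^{4} + 120 x^{3} + 1080 x^{2} + 4320 x + 6480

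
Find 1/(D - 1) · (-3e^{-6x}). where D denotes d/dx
\frac{3 e^{- 6 x}}{7}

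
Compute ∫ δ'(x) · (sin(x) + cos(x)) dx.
-1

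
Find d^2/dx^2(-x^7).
- 42 x^{5}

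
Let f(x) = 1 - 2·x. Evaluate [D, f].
-2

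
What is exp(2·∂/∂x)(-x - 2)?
- x - 4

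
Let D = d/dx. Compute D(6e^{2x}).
12 e^{2 x}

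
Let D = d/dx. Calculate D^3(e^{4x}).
64 e^{4 x}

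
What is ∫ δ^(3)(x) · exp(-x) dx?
1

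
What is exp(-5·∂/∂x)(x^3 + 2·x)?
x^{3} - 15 x^{2} + 77 x - 135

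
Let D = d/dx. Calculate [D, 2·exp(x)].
2 e^{x}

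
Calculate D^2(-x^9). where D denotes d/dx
- 72 x^{7}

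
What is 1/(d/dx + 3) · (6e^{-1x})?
3 e^{- x}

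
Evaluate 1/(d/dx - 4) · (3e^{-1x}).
- \frac{3 e^{- x}}{5}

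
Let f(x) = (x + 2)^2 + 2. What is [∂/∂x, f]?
2 x + 4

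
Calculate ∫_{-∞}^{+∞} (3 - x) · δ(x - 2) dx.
1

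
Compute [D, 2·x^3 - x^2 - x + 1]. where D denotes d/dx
6 x^{2} - 2 x - 1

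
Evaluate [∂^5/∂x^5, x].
5\frac{d^{4}}{dx^{4}}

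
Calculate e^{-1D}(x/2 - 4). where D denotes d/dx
\frac{x}{2} - \frac{9}{2}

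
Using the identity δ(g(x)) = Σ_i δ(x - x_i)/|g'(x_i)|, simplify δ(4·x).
\frac{\delta(x)}{4}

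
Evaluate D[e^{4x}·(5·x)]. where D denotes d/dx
\left(20 x + 5\right) e^{4 x}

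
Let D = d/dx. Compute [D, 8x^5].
40 x^{4}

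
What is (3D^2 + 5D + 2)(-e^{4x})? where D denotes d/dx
- 70 e^{4 x}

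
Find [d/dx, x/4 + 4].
\frac{1}{4}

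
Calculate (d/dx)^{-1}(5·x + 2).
\frac{5 x^{2}}{2} + 2 x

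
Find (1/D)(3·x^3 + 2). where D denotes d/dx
\frac{3 x^{4}}{4} + 2 x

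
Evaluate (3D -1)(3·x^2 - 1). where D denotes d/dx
- 3 x^{2} + 18 x + 1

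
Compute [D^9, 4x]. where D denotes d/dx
36D^{8}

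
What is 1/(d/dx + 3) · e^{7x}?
\frac{e^{7 x}}{10}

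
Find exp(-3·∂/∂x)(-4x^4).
- 4 x^{4} + 48 x^{3} - 216 x^{2} + 432 x - 324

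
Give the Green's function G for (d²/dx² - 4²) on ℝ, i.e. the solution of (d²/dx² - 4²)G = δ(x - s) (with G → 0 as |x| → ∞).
-\frac{e^{-4|x-s|}}{8}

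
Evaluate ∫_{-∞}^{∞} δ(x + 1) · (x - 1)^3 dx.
-8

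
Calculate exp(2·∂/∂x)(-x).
- x - 2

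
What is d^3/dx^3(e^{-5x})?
- 125 e^{- 5 x}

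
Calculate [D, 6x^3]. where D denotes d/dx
18 x^{2}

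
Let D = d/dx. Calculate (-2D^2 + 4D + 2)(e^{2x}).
2 e^{2 x}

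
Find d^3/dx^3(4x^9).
2016 x^{6}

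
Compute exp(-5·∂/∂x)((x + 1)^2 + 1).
x^{2} - 8 x + 17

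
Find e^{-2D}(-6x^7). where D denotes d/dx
- 6 x^{7} + 84 x^{6} - 504 x^{5} + 1680 x^{4} - 3360 x^{3} + 4032 x^{2} - 2688 x + 768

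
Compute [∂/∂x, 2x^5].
10 x^{4}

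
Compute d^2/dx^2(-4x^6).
- 120 x^{4}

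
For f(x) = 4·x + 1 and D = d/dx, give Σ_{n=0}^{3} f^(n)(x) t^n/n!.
4 t + 4 x + 1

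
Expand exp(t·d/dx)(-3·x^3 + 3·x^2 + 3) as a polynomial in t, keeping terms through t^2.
3 t^{2} \left(1 - 3 x\right) - 3 t x \left(3 x - 2\right) - 3 x^{3} + 3 x^{2} + 3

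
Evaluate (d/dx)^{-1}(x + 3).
\frac{x^{2}}{2} + 3 x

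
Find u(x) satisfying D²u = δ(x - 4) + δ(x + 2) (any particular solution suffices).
\frac{|x - 4|}{2} + \frac{|x + 2|}{2}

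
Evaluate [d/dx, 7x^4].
28 x^{3}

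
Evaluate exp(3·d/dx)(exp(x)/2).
\frac{e^{x + 3}}{2}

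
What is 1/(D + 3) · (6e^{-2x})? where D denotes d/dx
6 e^{- 2 x}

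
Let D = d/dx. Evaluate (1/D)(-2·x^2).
- \frac{2 x^{3}}{3}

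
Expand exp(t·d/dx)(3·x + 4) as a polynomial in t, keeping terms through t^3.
3 t + 3 x + 4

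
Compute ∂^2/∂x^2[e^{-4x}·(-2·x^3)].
4 x \left(- 8 x^{2} + 12 x - 3\right) e^{- 4 x}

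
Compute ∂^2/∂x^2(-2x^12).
- 264 x^{10}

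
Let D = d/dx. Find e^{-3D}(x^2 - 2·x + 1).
x^{2} - 8 x + 16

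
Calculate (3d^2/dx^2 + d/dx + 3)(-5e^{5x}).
- 415 e^{5 x}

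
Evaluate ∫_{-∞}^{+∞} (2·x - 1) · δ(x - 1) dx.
1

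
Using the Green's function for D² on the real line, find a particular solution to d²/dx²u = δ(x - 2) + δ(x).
\frac{|x - 2|}{2} + \frac{|x|}{2}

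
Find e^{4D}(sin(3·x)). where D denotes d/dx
\sin{\left(3 x + 12 \right)}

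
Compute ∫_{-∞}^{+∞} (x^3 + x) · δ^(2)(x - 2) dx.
12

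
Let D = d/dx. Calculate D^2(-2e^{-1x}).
- 2 e^{- x}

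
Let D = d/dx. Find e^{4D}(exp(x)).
e^{x + 4}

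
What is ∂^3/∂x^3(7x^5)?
420 x^{2}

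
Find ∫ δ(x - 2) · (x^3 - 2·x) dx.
4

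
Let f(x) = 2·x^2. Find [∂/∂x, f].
4 x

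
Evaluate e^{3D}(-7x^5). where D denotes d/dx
- 7 x^{5} - 105 x^{4} - 630 x^{3} - 1890 x^{2} - 2835 x - 1701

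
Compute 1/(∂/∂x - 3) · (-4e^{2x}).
4 e^{2 x}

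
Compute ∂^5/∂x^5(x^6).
720 x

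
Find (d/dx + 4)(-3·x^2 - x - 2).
- 12 x^{2} - 10 x - 9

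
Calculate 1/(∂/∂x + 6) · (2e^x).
\frac{2 e^{x}}{7}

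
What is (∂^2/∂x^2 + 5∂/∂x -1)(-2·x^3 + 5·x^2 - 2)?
2 x^{3} - 35 x^{2} + 38 x + 12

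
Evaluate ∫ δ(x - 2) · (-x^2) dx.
-4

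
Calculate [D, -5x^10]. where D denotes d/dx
- 50 x^{9}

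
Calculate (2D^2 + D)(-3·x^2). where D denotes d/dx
- 6 x - 12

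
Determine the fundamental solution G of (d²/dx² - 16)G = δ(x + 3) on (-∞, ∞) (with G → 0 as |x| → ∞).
-\frac{e^{-4|x + 3|}}{8}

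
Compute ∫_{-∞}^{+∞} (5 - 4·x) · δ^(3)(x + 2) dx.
0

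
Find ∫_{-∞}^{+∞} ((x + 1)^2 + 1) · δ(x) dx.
2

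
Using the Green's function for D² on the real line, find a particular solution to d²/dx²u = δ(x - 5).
\frac{|x - 5|}{2}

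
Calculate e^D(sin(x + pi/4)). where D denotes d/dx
\sin{\left(x + \frac{\pi}{4} + 1 \right)}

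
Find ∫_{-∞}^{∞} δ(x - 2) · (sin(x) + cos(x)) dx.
\cos{\left(2 \right)} + \sin{\left(2 \right)}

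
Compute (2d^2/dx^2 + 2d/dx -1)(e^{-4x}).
23 e^{- 4 x}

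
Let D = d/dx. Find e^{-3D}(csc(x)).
\csc{\left(x - 3 \right)}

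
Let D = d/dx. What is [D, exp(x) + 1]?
e^{x}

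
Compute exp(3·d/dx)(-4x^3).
- 4 x^{3} - 36 x^{2} - 108 x - 108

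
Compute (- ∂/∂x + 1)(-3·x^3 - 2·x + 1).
- 3 x^{3} + 9 x^{2} - 2 x + 3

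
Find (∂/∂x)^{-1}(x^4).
\frac{x^{5}}{5}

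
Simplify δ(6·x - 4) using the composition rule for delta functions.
\frac{\delta(x - 2/3)}{6}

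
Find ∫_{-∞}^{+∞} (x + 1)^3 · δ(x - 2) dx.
27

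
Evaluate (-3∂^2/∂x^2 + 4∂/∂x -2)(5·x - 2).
24 - 10 x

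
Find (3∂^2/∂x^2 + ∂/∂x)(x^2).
2 x + 6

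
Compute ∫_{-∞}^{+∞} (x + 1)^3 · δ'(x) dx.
-3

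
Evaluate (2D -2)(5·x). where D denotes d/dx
10 - 10 x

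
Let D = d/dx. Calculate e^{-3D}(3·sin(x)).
3 \sin{\left(x - 3 \right)}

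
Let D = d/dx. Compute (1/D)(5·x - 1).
\frac{5 x^{2}}{2} - x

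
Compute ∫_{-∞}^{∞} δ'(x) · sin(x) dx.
-1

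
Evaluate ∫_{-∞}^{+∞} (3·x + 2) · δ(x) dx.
2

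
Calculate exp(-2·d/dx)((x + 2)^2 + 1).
x^{2} + 1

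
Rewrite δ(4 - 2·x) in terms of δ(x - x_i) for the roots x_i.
\frac{\delta(x - 2)}{2}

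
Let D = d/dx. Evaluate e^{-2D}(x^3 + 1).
x^{3} - 6 x^{2} + 12 x - 7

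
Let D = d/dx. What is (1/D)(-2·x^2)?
- \frac{2 x^{3}}{3}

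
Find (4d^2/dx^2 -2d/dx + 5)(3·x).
15 x - 6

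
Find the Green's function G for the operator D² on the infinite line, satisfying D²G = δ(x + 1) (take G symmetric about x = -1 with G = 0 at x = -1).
\frac{|x + 1|}{2}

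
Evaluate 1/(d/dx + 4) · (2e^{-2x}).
e^{- 2 x}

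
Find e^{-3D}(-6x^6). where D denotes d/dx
- 6 x^{6} + 108 x^{5} - 810 x^{4} + 3240 x^{3} - 7290 x^{2} + 8748 x - 4374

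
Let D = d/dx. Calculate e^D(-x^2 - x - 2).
- x^{2} - 3 x - 4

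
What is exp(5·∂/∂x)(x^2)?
x^{2} + 10 x + 25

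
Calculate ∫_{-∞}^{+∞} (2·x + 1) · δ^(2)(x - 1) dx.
0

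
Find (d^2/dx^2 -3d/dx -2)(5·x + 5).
- 10 x - 25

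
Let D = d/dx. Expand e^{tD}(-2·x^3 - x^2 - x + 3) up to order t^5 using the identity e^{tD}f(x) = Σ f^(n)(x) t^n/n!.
- 2 t^{3} - t^{2} \left(6 x + 1\right) - t \left(6 x^{2} + 2 x + 1\right) - 2 x^{3} - x^{2} - x + 3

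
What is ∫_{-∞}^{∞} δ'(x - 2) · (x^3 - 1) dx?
-12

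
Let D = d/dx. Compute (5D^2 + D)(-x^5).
5 x^{3} \left(- x - 20\right)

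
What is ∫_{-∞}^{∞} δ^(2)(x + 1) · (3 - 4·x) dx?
0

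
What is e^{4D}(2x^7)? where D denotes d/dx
2 x^{7} + 56 x^{6} + 672 x^{5} + 4480 x^{4} + 17920 x^{3} + 43008 x^{2} + 57344 x + 32768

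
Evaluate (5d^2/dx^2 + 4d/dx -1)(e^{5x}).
144 e^{5 x}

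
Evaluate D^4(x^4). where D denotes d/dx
24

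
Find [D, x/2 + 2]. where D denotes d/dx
\frac{1}{2}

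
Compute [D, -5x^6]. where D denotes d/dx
- 30 x^{5}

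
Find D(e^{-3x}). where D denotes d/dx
- 3 e^{- 3 x}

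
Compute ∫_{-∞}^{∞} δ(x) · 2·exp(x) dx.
2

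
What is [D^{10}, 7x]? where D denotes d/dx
70D^{9}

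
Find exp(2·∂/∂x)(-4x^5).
- 4 x^{5} - 40 x^{4} - 160 x^{3} - 320 x^{2} - 320 x - 128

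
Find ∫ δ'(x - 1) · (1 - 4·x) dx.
4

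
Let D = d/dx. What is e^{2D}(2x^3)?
2 x^{3} + 12 x^{2} + 24 x + 16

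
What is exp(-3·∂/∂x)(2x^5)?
2 x^{5} - 30 x^{4} + 180 x^{3} - 540 x^{2} + 810 x - 486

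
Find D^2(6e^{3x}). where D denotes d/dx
54 e^{3 x}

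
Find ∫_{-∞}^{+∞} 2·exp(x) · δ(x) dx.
2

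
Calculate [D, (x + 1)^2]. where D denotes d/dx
2 x + 2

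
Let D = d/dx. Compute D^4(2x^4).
48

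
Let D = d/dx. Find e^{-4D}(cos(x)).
\cos{\left(x - 4 \right)}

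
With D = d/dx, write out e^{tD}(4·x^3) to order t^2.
4 x \left(3 t^{2} + 3 t x + x^{2}\right)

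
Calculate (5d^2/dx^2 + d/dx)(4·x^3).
12 x \left(x + 10\right)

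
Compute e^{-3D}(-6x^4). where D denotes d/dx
- 6 x^{4} + 72 x^{3} - 324 x^{2} + 648 x - 486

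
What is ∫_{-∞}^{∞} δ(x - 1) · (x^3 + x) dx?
2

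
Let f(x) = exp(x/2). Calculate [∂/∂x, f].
\frac{e^{\frac{x}{2}}}{2}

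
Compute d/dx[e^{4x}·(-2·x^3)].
x^{2} \left(- 8 x - 6\right) e^{4 x}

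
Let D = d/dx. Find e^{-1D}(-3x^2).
- 3 x^{2} + 6 x - 3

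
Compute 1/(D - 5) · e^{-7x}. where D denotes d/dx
- \frac{e^{- 7 x}}{12}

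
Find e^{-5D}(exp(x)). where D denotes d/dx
e^{x - 5}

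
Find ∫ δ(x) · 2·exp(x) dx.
2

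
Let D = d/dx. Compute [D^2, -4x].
-8D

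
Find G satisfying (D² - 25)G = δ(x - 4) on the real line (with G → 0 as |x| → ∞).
-\frac{e^{-5|x - 4|}}{10}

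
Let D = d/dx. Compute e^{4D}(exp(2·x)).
e^{2 x + 8}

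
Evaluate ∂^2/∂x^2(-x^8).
- 56 x^{6}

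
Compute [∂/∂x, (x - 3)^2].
2 x - 6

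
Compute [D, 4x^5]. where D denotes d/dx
20 x^{4}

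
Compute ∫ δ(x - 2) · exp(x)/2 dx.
\frac{e^{2}}{2}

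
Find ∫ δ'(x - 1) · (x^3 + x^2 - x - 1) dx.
-4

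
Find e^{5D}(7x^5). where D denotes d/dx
7 x^{5} + 175 x^{4} + 1750 x^{3} + 8750 x^{2} + 21875 x + 21875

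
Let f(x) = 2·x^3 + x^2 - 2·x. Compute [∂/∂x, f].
6 x^{2} + 2 x - 2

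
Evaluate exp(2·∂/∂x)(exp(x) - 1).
e^{x + 2} - 1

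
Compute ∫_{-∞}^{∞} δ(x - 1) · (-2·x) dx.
-2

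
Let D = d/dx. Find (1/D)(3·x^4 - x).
\frac{3 x^{5}}{5} - \frac{x^{2}}{2}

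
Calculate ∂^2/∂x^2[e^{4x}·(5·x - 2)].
\left(80 x + 8\right) e^{4 x}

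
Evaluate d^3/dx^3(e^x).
e^{x}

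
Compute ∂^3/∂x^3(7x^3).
42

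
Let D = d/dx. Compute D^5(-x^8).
- 6720 x^{3}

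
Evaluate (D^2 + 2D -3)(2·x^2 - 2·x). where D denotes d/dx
2 x \left(7 - 3 x\right)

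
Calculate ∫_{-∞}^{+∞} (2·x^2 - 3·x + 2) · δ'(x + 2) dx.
11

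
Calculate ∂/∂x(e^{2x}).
2 e^{2 x}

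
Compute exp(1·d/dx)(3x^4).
3 x^{4} + 12 x^{3} + 18 x^{2} + 12 x + 3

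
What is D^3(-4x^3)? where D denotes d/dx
-24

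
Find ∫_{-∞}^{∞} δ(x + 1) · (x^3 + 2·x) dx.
-3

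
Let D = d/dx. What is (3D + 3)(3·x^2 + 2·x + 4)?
9 x^{2} + 24 x + 18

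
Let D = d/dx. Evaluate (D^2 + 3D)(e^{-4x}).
4 e^{- 4 x}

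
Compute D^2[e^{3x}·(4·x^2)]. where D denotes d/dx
\left(36 x^{2} + 48 x + 8\right) e^{3 x}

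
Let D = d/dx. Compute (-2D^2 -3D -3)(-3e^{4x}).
141 e^{4 x}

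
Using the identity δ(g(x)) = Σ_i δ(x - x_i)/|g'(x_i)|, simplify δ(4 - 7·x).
\frac{\delta(x - 4/7)}{7}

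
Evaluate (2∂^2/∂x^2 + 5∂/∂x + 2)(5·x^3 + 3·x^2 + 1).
10 x^{3} + 81 x^{2} + 90 x + 14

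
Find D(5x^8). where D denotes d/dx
40 x^{7}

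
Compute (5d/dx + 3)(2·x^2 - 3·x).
6 x^{2} + 11 x - 15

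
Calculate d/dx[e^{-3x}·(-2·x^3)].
6 x^{2} \left(x - 1\right) e^{- 3 x}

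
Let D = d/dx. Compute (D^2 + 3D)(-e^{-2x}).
2 e^{- 2 x}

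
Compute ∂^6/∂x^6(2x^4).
0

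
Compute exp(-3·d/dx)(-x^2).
- x^{2} + 6 x - 9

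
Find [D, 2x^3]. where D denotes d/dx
6 x^{2}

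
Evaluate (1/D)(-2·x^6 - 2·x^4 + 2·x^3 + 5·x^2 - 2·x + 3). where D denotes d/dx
- \frac{2 x^{7}}{7} - \frac{2 x^{5}}{5} + \frac{x^{4}}{2} + \frac{5 x^{3}}{3} - x^{2} + 3 x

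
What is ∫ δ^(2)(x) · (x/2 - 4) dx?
0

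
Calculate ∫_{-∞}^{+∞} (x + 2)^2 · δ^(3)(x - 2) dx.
0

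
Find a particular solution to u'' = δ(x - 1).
\frac{|x - 1|}{2}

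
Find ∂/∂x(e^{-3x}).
- 3 e^{- 3 x}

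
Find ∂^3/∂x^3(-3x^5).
- 180 x^{2}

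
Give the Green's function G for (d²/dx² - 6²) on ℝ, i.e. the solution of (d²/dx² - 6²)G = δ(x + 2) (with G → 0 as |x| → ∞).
-\frac{e^{-6|x + 2|}}{12}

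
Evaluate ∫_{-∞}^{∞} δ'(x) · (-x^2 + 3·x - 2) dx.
-3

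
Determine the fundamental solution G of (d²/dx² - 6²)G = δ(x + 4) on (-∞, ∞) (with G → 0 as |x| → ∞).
-\frac{e^{-6|x + 4|}}{12}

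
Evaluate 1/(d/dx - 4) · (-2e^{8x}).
- \frac{e^{8 x}}{2}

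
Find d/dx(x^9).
9 x^{8}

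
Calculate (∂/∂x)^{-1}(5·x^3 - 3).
\frac{5 x^{4}}{4} - 3 x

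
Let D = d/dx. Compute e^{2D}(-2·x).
- 2 x - 4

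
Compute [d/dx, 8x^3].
24 x^{2}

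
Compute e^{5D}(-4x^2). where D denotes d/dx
- 4 x^{2} - 40 x - 100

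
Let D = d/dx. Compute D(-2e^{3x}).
- 6 e^{3 x}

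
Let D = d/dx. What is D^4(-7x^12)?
- 83160 x^{8}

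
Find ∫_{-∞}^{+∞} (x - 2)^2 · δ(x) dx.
4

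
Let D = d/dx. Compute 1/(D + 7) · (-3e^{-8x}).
3 e^{- 8 x}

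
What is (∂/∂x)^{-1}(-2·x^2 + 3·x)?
- \frac{2 x^{3}}{3} + \frac{3 x^{2}}{2}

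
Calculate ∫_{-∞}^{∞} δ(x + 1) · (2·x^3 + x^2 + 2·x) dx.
-3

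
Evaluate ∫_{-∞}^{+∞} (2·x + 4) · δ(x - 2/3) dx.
\frac{16}{3}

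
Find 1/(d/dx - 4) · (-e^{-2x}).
\frac{e^{- 2 x}}{6}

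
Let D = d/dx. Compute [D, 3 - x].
-1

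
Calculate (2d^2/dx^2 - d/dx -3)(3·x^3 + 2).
- 9 x^{3} - 9 x^{2} + 36 x - 6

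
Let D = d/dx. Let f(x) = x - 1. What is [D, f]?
1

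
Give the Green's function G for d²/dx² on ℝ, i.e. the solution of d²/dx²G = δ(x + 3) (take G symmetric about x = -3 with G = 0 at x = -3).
\frac{|x + 3|}{2}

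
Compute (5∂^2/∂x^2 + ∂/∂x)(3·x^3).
9 x \left(x + 10\right)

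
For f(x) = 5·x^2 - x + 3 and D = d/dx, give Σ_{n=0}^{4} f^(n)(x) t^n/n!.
5 t^{2} + t \left(10 x - 1\right) + 5 x^{2} - x + 3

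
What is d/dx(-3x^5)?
- 15 x^{4}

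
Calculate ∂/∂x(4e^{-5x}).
- 20 e^{- 5 x}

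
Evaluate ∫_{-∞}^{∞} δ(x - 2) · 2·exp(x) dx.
2 e^{2}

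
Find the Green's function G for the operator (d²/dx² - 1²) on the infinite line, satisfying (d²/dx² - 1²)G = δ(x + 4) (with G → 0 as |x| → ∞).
-\frac{e^{-|x + 4|}}{2}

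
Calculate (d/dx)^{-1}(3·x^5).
\frac{x^{6}}{2}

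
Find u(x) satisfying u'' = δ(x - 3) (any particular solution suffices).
\frac{|x - 3|}{2}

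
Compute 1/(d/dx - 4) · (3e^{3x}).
- 3 e^{3 x}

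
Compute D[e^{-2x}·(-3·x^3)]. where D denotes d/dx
x^{2} \left(6 x - 9\right) e^{- 2 x}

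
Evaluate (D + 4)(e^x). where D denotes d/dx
5 e^{x}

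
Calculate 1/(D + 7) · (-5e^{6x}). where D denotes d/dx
- \frac{5 e^{6 x}}{13}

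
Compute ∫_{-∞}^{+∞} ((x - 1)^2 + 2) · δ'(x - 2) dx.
-2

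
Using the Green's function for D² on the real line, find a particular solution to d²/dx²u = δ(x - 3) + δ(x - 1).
\frac{|x - 3|}{2} + \frac{|x - 1|}{2}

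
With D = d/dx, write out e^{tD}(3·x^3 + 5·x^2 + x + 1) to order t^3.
3 t^{3} + t^{2} \left(9 x + 5\right) + t \left(9 x^{2} + 10 x + 1\right) + 3 x^{3} + 5 x^{2} + x + 1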